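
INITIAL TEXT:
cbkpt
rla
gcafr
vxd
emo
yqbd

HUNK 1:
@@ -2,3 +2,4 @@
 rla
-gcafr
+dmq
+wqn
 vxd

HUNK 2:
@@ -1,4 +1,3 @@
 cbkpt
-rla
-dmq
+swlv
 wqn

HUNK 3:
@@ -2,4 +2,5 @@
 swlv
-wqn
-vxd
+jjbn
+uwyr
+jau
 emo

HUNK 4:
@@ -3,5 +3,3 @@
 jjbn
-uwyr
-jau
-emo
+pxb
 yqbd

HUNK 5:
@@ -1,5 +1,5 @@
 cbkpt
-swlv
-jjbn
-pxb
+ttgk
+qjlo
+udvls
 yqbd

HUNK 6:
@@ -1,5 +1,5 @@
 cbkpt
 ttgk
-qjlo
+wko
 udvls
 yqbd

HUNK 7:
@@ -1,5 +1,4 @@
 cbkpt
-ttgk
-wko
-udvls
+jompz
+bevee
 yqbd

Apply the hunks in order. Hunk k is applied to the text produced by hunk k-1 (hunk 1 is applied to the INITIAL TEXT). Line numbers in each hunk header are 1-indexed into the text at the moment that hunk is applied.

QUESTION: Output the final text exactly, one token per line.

Answer: cbkpt
jompz
bevee
yqbd

Derivation:
Hunk 1: at line 2 remove [gcafr] add [dmq,wqn] -> 7 lines: cbkpt rla dmq wqn vxd emo yqbd
Hunk 2: at line 1 remove [rla,dmq] add [swlv] -> 6 lines: cbkpt swlv wqn vxd emo yqbd
Hunk 3: at line 2 remove [wqn,vxd] add [jjbn,uwyr,jau] -> 7 lines: cbkpt swlv jjbn uwyr jau emo yqbd
Hunk 4: at line 3 remove [uwyr,jau,emo] add [pxb] -> 5 lines: cbkpt swlv jjbn pxb yqbd
Hunk 5: at line 1 remove [swlv,jjbn,pxb] add [ttgk,qjlo,udvls] -> 5 lines: cbkpt ttgk qjlo udvls yqbd
Hunk 6: at line 1 remove [qjlo] add [wko] -> 5 lines: cbkpt ttgk wko udvls yqbd
Hunk 7: at line 1 remove [ttgk,wko,udvls] add [jompz,bevee] -> 4 lines: cbkpt jompz bevee yqbd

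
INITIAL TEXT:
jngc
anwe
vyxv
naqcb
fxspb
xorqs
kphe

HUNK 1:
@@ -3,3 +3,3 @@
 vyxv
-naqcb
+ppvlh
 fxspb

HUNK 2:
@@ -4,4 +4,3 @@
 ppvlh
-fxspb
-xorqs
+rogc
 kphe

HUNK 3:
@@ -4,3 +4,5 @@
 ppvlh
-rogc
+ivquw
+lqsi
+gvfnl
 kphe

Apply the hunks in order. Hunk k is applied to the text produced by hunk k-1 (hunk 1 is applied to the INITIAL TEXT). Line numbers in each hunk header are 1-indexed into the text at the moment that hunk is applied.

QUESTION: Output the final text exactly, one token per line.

Answer: jngc
anwe
vyxv
ppvlh
ivquw
lqsi
gvfnl
kphe

Derivation:
Hunk 1: at line 3 remove [naqcb] add [ppvlh] -> 7 lines: jngc anwe vyxv ppvlh fxspb xorqs kphe
Hunk 2: at line 4 remove [fxspb,xorqs] add [rogc] -> 6 lines: jngc anwe vyxv ppvlh rogc kphe
Hunk 3: at line 4 remove [rogc] add [ivquw,lqsi,gvfnl] -> 8 lines: jngc anwe vyxv ppvlh ivquw lqsi gvfnl kphe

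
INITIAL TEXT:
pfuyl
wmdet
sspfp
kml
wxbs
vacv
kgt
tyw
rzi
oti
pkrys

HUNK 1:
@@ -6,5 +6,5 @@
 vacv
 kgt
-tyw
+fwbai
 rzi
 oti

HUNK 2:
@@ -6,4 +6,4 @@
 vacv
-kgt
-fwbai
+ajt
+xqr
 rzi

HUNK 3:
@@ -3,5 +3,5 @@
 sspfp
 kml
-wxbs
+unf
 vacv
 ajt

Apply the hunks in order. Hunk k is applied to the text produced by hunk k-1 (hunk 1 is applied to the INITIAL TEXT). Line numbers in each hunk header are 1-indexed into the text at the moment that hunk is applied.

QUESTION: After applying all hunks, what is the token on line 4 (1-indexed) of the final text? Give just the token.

Answer: kml

Derivation:
Hunk 1: at line 6 remove [tyw] add [fwbai] -> 11 lines: pfuyl wmdet sspfp kml wxbs vacv kgt fwbai rzi oti pkrys
Hunk 2: at line 6 remove [kgt,fwbai] add [ajt,xqr] -> 11 lines: pfuyl wmdet sspfp kml wxbs vacv ajt xqr rzi oti pkrys
Hunk 3: at line 3 remove [wxbs] add [unf] -> 11 lines: pfuyl wmdet sspfp kml unf vacv ajt xqr rzi oti pkrys
Final line 4: kml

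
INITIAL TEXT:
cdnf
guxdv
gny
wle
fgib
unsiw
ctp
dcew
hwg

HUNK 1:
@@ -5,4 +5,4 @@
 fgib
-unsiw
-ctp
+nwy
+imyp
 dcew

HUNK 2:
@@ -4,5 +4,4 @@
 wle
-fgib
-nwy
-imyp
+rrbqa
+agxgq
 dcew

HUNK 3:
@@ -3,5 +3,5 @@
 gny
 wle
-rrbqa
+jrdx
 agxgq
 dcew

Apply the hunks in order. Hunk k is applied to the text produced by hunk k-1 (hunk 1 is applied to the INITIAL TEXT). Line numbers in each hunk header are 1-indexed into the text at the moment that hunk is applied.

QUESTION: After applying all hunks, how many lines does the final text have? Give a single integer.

Answer: 8

Derivation:
Hunk 1: at line 5 remove [unsiw,ctp] add [nwy,imyp] -> 9 lines: cdnf guxdv gny wle fgib nwy imyp dcew hwg
Hunk 2: at line 4 remove [fgib,nwy,imyp] add [rrbqa,agxgq] -> 8 lines: cdnf guxdv gny wle rrbqa agxgq dcew hwg
Hunk 3: at line 3 remove [rrbqa] add [jrdx] -> 8 lines: cdnf guxdv gny wle jrdx agxgq dcew hwg
Final line count: 8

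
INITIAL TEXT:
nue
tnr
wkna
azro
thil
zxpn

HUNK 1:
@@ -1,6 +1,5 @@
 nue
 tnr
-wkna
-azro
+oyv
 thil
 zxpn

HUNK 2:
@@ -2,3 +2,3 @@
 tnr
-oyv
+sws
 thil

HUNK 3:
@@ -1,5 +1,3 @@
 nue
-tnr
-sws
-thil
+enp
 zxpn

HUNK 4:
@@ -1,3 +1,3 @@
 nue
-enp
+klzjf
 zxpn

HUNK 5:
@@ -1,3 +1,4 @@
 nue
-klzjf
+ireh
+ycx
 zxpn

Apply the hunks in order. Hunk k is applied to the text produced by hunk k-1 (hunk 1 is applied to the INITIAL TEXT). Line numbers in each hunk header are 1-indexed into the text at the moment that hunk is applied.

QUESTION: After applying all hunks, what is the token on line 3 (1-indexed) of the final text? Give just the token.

Hunk 1: at line 1 remove [wkna,azro] add [oyv] -> 5 lines: nue tnr oyv thil zxpn
Hunk 2: at line 2 remove [oyv] add [sws] -> 5 lines: nue tnr sws thil zxpn
Hunk 3: at line 1 remove [tnr,sws,thil] add [enp] -> 3 lines: nue enp zxpn
Hunk 4: at line 1 remove [enp] add [klzjf] -> 3 lines: nue klzjf zxpn
Hunk 5: at line 1 remove [klzjf] add [ireh,ycx] -> 4 lines: nue ireh ycx zxpn
Final line 3: ycx

Answer: ycx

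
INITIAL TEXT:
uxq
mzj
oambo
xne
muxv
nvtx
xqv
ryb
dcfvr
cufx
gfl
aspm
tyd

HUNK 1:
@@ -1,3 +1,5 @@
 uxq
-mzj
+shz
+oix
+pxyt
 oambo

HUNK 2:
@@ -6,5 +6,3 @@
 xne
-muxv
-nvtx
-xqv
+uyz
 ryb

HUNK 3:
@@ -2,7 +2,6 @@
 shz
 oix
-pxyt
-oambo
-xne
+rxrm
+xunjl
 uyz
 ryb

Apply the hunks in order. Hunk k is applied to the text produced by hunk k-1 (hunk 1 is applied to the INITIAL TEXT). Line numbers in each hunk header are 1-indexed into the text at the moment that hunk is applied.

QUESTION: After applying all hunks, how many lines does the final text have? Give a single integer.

Hunk 1: at line 1 remove [mzj] add [shz,oix,pxyt] -> 15 lines: uxq shz oix pxyt oambo xne muxv nvtx xqv ryb dcfvr cufx gfl aspm tyd
Hunk 2: at line 6 remove [muxv,nvtx,xqv] add [uyz] -> 13 lines: uxq shz oix pxyt oambo xne uyz ryb dcfvr cufx gfl aspm tyd
Hunk 3: at line 2 remove [pxyt,oambo,xne] add [rxrm,xunjl] -> 12 lines: uxq shz oix rxrm xunjl uyz ryb dcfvr cufx gfl aspm tyd
Final line count: 12

Answer: 12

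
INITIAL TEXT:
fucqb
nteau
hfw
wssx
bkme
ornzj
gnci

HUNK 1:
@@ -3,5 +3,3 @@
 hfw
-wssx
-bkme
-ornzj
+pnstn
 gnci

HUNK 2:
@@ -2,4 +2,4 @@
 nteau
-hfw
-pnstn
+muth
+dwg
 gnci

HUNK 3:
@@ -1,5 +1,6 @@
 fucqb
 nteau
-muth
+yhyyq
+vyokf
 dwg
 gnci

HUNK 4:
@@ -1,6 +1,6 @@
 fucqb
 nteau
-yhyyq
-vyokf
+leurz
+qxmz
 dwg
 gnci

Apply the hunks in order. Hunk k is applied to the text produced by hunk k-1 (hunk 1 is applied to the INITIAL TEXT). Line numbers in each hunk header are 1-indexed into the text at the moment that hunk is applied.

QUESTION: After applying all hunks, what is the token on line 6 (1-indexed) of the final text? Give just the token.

Answer: gnci

Derivation:
Hunk 1: at line 3 remove [wssx,bkme,ornzj] add [pnstn] -> 5 lines: fucqb nteau hfw pnstn gnci
Hunk 2: at line 2 remove [hfw,pnstn] add [muth,dwg] -> 5 lines: fucqb nteau muth dwg gnci
Hunk 3: at line 1 remove [muth] add [yhyyq,vyokf] -> 6 lines: fucqb nteau yhyyq vyokf dwg gnci
Hunk 4: at line 1 remove [yhyyq,vyokf] add [leurz,qxmz] -> 6 lines: fucqb nteau leurz qxmz dwg gnci
Final line 6: gnci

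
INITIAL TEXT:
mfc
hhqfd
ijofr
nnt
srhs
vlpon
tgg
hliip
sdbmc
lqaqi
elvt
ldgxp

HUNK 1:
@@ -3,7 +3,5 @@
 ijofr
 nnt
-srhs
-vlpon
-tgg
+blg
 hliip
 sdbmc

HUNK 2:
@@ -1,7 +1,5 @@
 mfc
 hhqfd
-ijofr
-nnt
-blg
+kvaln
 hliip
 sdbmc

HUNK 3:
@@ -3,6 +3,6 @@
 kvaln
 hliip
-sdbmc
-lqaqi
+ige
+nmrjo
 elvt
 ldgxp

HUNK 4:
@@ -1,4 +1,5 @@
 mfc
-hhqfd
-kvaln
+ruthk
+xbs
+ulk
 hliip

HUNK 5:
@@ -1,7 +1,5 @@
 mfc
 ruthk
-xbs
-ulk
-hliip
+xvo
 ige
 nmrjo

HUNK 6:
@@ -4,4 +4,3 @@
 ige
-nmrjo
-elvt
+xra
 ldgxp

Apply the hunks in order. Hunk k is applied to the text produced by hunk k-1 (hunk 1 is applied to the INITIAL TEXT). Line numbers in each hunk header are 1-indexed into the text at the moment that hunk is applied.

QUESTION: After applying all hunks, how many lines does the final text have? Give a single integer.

Answer: 6

Derivation:
Hunk 1: at line 3 remove [srhs,vlpon,tgg] add [blg] -> 10 lines: mfc hhqfd ijofr nnt blg hliip sdbmc lqaqi elvt ldgxp
Hunk 2: at line 1 remove [ijofr,nnt,blg] add [kvaln] -> 8 lines: mfc hhqfd kvaln hliip sdbmc lqaqi elvt ldgxp
Hunk 3: at line 3 remove [sdbmc,lqaqi] add [ige,nmrjo] -> 8 lines: mfc hhqfd kvaln hliip ige nmrjo elvt ldgxp
Hunk 4: at line 1 remove [hhqfd,kvaln] add [ruthk,xbs,ulk] -> 9 lines: mfc ruthk xbs ulk hliip ige nmrjo elvt ldgxp
Hunk 5: at line 1 remove [xbs,ulk,hliip] add [xvo] -> 7 lines: mfc ruthk xvo ige nmrjo elvt ldgxp
Hunk 6: at line 4 remove [nmrjo,elvt] add [xra] -> 6 lines: mfc ruthk xvo ige xra ldgxp
Final line count: 6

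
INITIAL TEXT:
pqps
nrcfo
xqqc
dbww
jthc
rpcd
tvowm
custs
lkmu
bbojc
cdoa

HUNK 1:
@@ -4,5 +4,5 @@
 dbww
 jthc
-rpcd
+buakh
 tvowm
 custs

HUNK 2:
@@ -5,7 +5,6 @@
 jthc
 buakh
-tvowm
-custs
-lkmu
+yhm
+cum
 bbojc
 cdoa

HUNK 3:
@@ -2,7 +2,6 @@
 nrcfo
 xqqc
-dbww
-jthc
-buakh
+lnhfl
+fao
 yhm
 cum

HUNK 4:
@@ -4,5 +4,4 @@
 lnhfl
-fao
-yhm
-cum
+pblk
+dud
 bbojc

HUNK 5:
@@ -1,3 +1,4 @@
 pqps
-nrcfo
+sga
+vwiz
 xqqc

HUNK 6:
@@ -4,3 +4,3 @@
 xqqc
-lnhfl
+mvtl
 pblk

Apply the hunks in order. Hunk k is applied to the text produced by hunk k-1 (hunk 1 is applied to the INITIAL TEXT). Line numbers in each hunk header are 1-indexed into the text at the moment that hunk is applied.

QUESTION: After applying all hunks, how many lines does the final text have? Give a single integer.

Hunk 1: at line 4 remove [rpcd] add [buakh] -> 11 lines: pqps nrcfo xqqc dbww jthc buakh tvowm custs lkmu bbojc cdoa
Hunk 2: at line 5 remove [tvowm,custs,lkmu] add [yhm,cum] -> 10 lines: pqps nrcfo xqqc dbww jthc buakh yhm cum bbojc cdoa
Hunk 3: at line 2 remove [dbww,jthc,buakh] add [lnhfl,fao] -> 9 lines: pqps nrcfo xqqc lnhfl fao yhm cum bbojc cdoa
Hunk 4: at line 4 remove [fao,yhm,cum] add [pblk,dud] -> 8 lines: pqps nrcfo xqqc lnhfl pblk dud bbojc cdoa
Hunk 5: at line 1 remove [nrcfo] add [sga,vwiz] -> 9 lines: pqps sga vwiz xqqc lnhfl pblk dud bbojc cdoa
Hunk 6: at line 4 remove [lnhfl] add [mvtl] -> 9 lines: pqps sga vwiz xqqc mvtl pblk dud bbojc cdoa
Final line count: 9

Answer: 9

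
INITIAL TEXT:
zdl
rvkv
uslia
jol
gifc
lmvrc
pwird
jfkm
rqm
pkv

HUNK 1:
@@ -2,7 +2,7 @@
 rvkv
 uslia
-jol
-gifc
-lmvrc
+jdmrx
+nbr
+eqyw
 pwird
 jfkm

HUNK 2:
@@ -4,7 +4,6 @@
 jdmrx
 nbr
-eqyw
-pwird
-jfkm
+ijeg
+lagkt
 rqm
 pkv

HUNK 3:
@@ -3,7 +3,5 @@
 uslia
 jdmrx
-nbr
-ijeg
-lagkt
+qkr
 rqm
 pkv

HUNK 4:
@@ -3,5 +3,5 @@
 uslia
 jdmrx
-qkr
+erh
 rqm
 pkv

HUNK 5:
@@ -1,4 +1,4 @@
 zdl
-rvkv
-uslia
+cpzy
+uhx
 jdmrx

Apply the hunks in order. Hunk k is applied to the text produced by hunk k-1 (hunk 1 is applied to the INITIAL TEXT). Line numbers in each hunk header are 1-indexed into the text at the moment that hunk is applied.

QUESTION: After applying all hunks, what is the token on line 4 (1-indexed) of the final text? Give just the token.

Hunk 1: at line 2 remove [jol,gifc,lmvrc] add [jdmrx,nbr,eqyw] -> 10 lines: zdl rvkv uslia jdmrx nbr eqyw pwird jfkm rqm pkv
Hunk 2: at line 4 remove [eqyw,pwird,jfkm] add [ijeg,lagkt] -> 9 lines: zdl rvkv uslia jdmrx nbr ijeg lagkt rqm pkv
Hunk 3: at line 3 remove [nbr,ijeg,lagkt] add [qkr] -> 7 lines: zdl rvkv uslia jdmrx qkr rqm pkv
Hunk 4: at line 3 remove [qkr] add [erh] -> 7 lines: zdl rvkv uslia jdmrx erh rqm pkv
Hunk 5: at line 1 remove [rvkv,uslia] add [cpzy,uhx] -> 7 lines: zdl cpzy uhx jdmrx erh rqm pkv
Final line 4: jdmrx

Answer: jdmrx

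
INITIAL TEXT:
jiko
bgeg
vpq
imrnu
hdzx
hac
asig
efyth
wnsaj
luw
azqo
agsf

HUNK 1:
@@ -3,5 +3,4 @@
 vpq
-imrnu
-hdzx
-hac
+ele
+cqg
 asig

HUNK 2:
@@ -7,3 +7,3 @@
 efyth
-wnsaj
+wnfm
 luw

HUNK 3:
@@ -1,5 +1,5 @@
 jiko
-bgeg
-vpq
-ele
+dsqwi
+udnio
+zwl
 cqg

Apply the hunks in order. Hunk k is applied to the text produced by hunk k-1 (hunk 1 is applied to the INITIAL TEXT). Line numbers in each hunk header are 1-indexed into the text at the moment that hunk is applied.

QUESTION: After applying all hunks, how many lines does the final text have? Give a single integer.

Hunk 1: at line 3 remove [imrnu,hdzx,hac] add [ele,cqg] -> 11 lines: jiko bgeg vpq ele cqg asig efyth wnsaj luw azqo agsf
Hunk 2: at line 7 remove [wnsaj] add [wnfm] -> 11 lines: jiko bgeg vpq ele cqg asig efyth wnfm luw azqo agsf
Hunk 3: at line 1 remove [bgeg,vpq,ele] add [dsqwi,udnio,zwl] -> 11 lines: jiko dsqwi udnio zwl cqg asig efyth wnfm luw azqo agsf
Final line count: 11

Answer: 11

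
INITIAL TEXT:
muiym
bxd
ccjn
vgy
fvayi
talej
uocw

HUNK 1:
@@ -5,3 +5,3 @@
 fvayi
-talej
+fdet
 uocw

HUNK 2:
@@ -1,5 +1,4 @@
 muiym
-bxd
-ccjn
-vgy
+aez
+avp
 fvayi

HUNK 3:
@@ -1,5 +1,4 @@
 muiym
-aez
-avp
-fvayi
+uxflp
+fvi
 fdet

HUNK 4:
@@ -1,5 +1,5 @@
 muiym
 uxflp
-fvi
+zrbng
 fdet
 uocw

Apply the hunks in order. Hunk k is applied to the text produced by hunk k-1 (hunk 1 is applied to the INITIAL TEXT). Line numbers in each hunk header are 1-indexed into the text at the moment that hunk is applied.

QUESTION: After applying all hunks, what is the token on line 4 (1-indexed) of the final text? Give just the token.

Answer: fdet

Derivation:
Hunk 1: at line 5 remove [talej] add [fdet] -> 7 lines: muiym bxd ccjn vgy fvayi fdet uocw
Hunk 2: at line 1 remove [bxd,ccjn,vgy] add [aez,avp] -> 6 lines: muiym aez avp fvayi fdet uocw
Hunk 3: at line 1 remove [aez,avp,fvayi] add [uxflp,fvi] -> 5 lines: muiym uxflp fvi fdet uocw
Hunk 4: at line 1 remove [fvi] add [zrbng] -> 5 lines: muiym uxflp zrbng fdet uocw
Final line 4: fdet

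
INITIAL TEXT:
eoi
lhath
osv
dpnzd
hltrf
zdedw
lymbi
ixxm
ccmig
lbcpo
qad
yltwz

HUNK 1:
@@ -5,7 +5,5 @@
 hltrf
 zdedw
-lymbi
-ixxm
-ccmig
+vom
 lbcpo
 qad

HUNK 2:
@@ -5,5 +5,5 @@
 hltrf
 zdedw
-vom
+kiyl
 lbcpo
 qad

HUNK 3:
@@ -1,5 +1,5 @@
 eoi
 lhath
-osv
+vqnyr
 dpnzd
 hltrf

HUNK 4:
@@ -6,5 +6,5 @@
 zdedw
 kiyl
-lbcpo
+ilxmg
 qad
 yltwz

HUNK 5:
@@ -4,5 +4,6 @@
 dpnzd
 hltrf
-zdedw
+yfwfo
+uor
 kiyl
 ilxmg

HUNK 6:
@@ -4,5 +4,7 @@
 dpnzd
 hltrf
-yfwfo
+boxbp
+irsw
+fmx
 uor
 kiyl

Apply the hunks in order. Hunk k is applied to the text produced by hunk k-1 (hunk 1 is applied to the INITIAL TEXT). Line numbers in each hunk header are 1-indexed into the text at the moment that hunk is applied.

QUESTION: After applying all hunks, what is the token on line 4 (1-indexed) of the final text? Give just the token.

Answer: dpnzd

Derivation:
Hunk 1: at line 5 remove [lymbi,ixxm,ccmig] add [vom] -> 10 lines: eoi lhath osv dpnzd hltrf zdedw vom lbcpo qad yltwz
Hunk 2: at line 5 remove [vom] add [kiyl] -> 10 lines: eoi lhath osv dpnzd hltrf zdedw kiyl lbcpo qad yltwz
Hunk 3: at line 1 remove [osv] add [vqnyr] -> 10 lines: eoi lhath vqnyr dpnzd hltrf zdedw kiyl lbcpo qad yltwz
Hunk 4: at line 6 remove [lbcpo] add [ilxmg] -> 10 lines: eoi lhath vqnyr dpnzd hltrf zdedw kiyl ilxmg qad yltwz
Hunk 5: at line 4 remove [zdedw] add [yfwfo,uor] -> 11 lines: eoi lhath vqnyr dpnzd hltrf yfwfo uor kiyl ilxmg qad yltwz
Hunk 6: at line 4 remove [yfwfo] add [boxbp,irsw,fmx] -> 13 lines: eoi lhath vqnyr dpnzd hltrf boxbp irsw fmx uor kiyl ilxmg qad yltwz
Final line 4: dpnzd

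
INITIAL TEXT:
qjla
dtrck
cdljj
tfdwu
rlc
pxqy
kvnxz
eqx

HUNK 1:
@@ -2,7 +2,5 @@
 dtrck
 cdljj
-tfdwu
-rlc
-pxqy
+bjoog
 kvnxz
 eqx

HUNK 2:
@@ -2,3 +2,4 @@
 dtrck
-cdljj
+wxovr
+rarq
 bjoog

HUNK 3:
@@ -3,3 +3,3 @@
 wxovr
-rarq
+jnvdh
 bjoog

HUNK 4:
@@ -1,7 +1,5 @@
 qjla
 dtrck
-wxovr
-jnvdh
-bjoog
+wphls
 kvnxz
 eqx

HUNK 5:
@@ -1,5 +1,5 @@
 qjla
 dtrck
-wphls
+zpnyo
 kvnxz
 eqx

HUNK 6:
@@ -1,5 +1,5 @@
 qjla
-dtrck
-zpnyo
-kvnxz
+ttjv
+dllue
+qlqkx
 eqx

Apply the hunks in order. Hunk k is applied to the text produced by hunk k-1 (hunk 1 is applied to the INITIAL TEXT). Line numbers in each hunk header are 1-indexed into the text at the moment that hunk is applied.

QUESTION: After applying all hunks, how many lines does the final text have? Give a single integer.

Hunk 1: at line 2 remove [tfdwu,rlc,pxqy] add [bjoog] -> 6 lines: qjla dtrck cdljj bjoog kvnxz eqx
Hunk 2: at line 2 remove [cdljj] add [wxovr,rarq] -> 7 lines: qjla dtrck wxovr rarq bjoog kvnxz eqx
Hunk 3: at line 3 remove [rarq] add [jnvdh] -> 7 lines: qjla dtrck wxovr jnvdh bjoog kvnxz eqx
Hunk 4: at line 1 remove [wxovr,jnvdh,bjoog] add [wphls] -> 5 lines: qjla dtrck wphls kvnxz eqx
Hunk 5: at line 1 remove [wphls] add [zpnyo] -> 5 lines: qjla dtrck zpnyo kvnxz eqx
Hunk 6: at line 1 remove [dtrck,zpnyo,kvnxz] add [ttjv,dllue,qlqkx] -> 5 lines: qjla ttjv dllue qlqkx eqx
Final line count: 5

Answer: 5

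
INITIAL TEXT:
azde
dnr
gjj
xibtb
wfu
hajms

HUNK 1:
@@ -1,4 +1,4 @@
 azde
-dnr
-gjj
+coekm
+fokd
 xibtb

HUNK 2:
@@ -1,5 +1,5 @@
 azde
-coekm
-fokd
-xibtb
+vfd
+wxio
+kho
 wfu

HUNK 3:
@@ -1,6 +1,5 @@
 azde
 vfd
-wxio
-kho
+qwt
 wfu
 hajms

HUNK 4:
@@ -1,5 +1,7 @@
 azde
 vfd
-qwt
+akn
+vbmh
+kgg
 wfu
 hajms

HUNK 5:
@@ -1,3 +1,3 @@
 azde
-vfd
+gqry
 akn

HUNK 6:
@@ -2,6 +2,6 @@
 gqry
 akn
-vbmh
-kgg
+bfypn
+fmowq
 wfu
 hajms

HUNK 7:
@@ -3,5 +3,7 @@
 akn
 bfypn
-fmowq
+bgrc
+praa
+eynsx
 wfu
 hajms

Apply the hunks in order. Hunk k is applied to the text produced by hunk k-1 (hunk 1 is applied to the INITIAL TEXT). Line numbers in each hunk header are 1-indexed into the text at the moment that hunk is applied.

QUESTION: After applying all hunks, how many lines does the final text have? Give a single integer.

Answer: 9

Derivation:
Hunk 1: at line 1 remove [dnr,gjj] add [coekm,fokd] -> 6 lines: azde coekm fokd xibtb wfu hajms
Hunk 2: at line 1 remove [coekm,fokd,xibtb] add [vfd,wxio,kho] -> 6 lines: azde vfd wxio kho wfu hajms
Hunk 3: at line 1 remove [wxio,kho] add [qwt] -> 5 lines: azde vfd qwt wfu hajms
Hunk 4: at line 1 remove [qwt] add [akn,vbmh,kgg] -> 7 lines: azde vfd akn vbmh kgg wfu hajms
Hunk 5: at line 1 remove [vfd] add [gqry] -> 7 lines: azde gqry akn vbmh kgg wfu hajms
Hunk 6: at line 2 remove [vbmh,kgg] add [bfypn,fmowq] -> 7 lines: azde gqry akn bfypn fmowq wfu hajms
Hunk 7: at line 3 remove [fmowq] add [bgrc,praa,eynsx] -> 9 lines: azde gqry akn bfypn bgrc praa eynsx wfu hajms
Final line count: 9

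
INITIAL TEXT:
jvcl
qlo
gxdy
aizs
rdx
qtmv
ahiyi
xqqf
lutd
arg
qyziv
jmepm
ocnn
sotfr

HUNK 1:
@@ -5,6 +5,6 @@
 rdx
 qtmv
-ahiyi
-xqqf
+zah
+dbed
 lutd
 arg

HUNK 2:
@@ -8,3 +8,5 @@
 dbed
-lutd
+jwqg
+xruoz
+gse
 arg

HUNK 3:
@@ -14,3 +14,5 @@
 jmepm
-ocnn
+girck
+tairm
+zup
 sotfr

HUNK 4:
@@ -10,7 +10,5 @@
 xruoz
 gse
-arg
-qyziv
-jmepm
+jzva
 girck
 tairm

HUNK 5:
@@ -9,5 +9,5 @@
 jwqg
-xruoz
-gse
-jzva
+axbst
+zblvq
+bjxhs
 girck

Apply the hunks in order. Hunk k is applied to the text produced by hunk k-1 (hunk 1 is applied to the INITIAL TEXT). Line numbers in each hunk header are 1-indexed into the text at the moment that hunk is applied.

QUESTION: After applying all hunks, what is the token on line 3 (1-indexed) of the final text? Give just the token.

Answer: gxdy

Derivation:
Hunk 1: at line 5 remove [ahiyi,xqqf] add [zah,dbed] -> 14 lines: jvcl qlo gxdy aizs rdx qtmv zah dbed lutd arg qyziv jmepm ocnn sotfr
Hunk 2: at line 8 remove [lutd] add [jwqg,xruoz,gse] -> 16 lines: jvcl qlo gxdy aizs rdx qtmv zah dbed jwqg xruoz gse arg qyziv jmepm ocnn sotfr
Hunk 3: at line 14 remove [ocnn] add [girck,tairm,zup] -> 18 lines: jvcl qlo gxdy aizs rdx qtmv zah dbed jwqg xruoz gse arg qyziv jmepm girck tairm zup sotfr
Hunk 4: at line 10 remove [arg,qyziv,jmepm] add [jzva] -> 16 lines: jvcl qlo gxdy aizs rdx qtmv zah dbed jwqg xruoz gse jzva girck tairm zup sotfr
Hunk 5: at line 9 remove [xruoz,gse,jzva] add [axbst,zblvq,bjxhs] -> 16 lines: jvcl qlo gxdy aizs rdx qtmv zah dbed jwqg axbst zblvq bjxhs girck tairm zup sotfr
Final line 3: gxdy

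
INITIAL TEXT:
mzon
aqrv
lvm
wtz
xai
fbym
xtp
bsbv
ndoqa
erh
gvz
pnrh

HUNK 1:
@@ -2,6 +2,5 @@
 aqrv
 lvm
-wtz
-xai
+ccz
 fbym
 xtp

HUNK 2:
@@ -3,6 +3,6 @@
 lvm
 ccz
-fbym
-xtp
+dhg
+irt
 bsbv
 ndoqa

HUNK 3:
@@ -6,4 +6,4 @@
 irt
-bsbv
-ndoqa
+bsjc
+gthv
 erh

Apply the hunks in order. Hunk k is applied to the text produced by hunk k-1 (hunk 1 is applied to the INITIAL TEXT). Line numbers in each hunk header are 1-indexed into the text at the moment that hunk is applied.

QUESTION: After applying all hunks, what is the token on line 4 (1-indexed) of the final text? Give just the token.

Hunk 1: at line 2 remove [wtz,xai] add [ccz] -> 11 lines: mzon aqrv lvm ccz fbym xtp bsbv ndoqa erh gvz pnrh
Hunk 2: at line 3 remove [fbym,xtp] add [dhg,irt] -> 11 lines: mzon aqrv lvm ccz dhg irt bsbv ndoqa erh gvz pnrh
Hunk 3: at line 6 remove [bsbv,ndoqa] add [bsjc,gthv] -> 11 lines: mzon aqrv lvm ccz dhg irt bsjc gthv erh gvz pnrh
Final line 4: ccz

Answer: ccz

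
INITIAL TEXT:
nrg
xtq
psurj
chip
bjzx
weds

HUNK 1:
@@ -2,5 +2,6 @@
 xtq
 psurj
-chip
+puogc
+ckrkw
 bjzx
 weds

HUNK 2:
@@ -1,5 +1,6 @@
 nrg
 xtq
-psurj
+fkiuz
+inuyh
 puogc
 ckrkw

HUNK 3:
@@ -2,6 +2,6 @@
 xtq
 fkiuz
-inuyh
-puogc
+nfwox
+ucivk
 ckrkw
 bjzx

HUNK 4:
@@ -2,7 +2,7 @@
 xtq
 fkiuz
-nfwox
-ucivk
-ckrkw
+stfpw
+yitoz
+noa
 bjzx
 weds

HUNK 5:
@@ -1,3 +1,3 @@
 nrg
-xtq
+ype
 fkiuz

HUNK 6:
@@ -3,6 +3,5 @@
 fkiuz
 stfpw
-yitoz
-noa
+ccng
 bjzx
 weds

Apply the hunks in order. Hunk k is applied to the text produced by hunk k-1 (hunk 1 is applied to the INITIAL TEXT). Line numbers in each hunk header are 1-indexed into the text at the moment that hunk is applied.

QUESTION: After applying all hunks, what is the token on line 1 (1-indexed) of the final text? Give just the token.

Hunk 1: at line 2 remove [chip] add [puogc,ckrkw] -> 7 lines: nrg xtq psurj puogc ckrkw bjzx weds
Hunk 2: at line 1 remove [psurj] add [fkiuz,inuyh] -> 8 lines: nrg xtq fkiuz inuyh puogc ckrkw bjzx weds
Hunk 3: at line 2 remove [inuyh,puogc] add [nfwox,ucivk] -> 8 lines: nrg xtq fkiuz nfwox ucivk ckrkw bjzx weds
Hunk 4: at line 2 remove [nfwox,ucivk,ckrkw] add [stfpw,yitoz,noa] -> 8 lines: nrg xtq fkiuz stfpw yitoz noa bjzx weds
Hunk 5: at line 1 remove [xtq] add [ype] -> 8 lines: nrg ype fkiuz stfpw yitoz noa bjzx weds
Hunk 6: at line 3 remove [yitoz,noa] add [ccng] -> 7 lines: nrg ype fkiuz stfpw ccng bjzx weds
Final line 1: nrg

Answer: nrg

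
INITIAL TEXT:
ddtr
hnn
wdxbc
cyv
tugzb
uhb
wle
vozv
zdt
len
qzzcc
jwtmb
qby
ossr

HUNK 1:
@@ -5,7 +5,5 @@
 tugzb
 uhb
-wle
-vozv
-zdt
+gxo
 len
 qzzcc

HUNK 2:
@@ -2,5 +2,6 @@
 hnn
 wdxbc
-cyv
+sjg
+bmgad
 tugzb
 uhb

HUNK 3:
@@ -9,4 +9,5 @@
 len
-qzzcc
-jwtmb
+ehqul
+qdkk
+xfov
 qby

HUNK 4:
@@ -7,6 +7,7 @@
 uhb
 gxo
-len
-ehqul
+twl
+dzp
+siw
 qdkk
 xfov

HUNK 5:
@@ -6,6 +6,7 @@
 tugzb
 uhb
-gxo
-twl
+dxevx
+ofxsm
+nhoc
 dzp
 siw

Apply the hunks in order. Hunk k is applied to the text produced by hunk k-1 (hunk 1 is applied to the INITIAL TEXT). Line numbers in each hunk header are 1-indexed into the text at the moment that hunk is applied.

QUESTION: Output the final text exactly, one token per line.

Answer: ddtr
hnn
wdxbc
sjg
bmgad
tugzb
uhb
dxevx
ofxsm
nhoc
dzp
siw
qdkk
xfov
qby
ossr

Derivation:
Hunk 1: at line 5 remove [wle,vozv,zdt] add [gxo] -> 12 lines: ddtr hnn wdxbc cyv tugzb uhb gxo len qzzcc jwtmb qby ossr
Hunk 2: at line 2 remove [cyv] add [sjg,bmgad] -> 13 lines: ddtr hnn wdxbc sjg bmgad tugzb uhb gxo len qzzcc jwtmb qby ossr
Hunk 3: at line 9 remove [qzzcc,jwtmb] add [ehqul,qdkk,xfov] -> 14 lines: ddtr hnn wdxbc sjg bmgad tugzb uhb gxo len ehqul qdkk xfov qby ossr
Hunk 4: at line 7 remove [len,ehqul] add [twl,dzp,siw] -> 15 lines: ddtr hnn wdxbc sjg bmgad tugzb uhb gxo twl dzp siw qdkk xfov qby ossr
Hunk 5: at line 6 remove [gxo,twl] add [dxevx,ofxsm,nhoc] -> 16 lines: ddtr hnn wdxbc sjg bmgad tugzb uhb dxevx ofxsm nhoc dzp siw qdkk xfov qby ossr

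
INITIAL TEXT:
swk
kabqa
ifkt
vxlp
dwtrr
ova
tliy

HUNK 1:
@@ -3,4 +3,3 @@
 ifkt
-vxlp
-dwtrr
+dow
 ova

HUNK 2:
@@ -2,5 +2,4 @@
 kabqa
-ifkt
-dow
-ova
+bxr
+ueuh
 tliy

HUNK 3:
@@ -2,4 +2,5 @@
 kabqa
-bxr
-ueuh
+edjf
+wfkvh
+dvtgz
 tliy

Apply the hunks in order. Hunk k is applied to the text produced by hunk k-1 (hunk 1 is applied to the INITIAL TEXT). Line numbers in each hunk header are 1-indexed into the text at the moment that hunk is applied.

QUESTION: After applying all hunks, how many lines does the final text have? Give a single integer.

Answer: 6

Derivation:
Hunk 1: at line 3 remove [vxlp,dwtrr] add [dow] -> 6 lines: swk kabqa ifkt dow ova tliy
Hunk 2: at line 2 remove [ifkt,dow,ova] add [bxr,ueuh] -> 5 lines: swk kabqa bxr ueuh tliy
Hunk 3: at line 2 remove [bxr,ueuh] add [edjf,wfkvh,dvtgz] -> 6 lines: swk kabqa edjf wfkvh dvtgz tliy
Final line count: 6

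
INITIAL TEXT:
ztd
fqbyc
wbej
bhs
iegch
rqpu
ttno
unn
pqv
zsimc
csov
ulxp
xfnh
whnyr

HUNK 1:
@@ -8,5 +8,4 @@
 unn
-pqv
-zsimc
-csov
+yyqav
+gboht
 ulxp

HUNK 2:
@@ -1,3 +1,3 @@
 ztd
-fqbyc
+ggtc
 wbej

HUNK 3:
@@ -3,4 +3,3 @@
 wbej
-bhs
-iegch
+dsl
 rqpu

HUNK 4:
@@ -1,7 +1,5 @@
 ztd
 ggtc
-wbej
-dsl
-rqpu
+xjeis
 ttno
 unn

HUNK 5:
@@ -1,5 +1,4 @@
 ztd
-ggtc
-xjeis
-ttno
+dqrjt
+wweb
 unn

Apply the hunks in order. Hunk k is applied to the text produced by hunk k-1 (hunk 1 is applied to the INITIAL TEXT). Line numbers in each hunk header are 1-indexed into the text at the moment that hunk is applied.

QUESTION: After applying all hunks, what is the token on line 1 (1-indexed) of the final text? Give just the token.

Hunk 1: at line 8 remove [pqv,zsimc,csov] add [yyqav,gboht] -> 13 lines: ztd fqbyc wbej bhs iegch rqpu ttno unn yyqav gboht ulxp xfnh whnyr
Hunk 2: at line 1 remove [fqbyc] add [ggtc] -> 13 lines: ztd ggtc wbej bhs iegch rqpu ttno unn yyqav gboht ulxp xfnh whnyr
Hunk 3: at line 3 remove [bhs,iegch] add [dsl] -> 12 lines: ztd ggtc wbej dsl rqpu ttno unn yyqav gboht ulxp xfnh whnyr
Hunk 4: at line 1 remove [wbej,dsl,rqpu] add [xjeis] -> 10 lines: ztd ggtc xjeis ttno unn yyqav gboht ulxp xfnh whnyr
Hunk 5: at line 1 remove [ggtc,xjeis,ttno] add [dqrjt,wweb] -> 9 lines: ztd dqrjt wweb unn yyqav gboht ulxp xfnh whnyr
Final line 1: ztd

Answer: ztd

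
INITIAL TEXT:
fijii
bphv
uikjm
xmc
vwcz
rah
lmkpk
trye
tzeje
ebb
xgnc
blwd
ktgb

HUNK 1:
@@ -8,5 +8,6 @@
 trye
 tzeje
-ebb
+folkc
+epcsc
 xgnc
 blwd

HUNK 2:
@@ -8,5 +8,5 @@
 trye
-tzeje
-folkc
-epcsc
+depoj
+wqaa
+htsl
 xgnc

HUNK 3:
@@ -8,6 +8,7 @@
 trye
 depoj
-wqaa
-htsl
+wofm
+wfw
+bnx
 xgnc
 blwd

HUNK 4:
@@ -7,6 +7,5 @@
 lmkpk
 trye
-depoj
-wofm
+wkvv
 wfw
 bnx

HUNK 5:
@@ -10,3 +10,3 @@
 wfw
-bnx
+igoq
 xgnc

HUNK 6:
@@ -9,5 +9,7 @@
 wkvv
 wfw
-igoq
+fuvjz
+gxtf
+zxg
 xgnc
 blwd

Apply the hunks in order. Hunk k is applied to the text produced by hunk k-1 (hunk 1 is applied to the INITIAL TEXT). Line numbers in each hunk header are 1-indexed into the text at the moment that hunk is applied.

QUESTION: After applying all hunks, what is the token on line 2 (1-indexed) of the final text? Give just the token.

Hunk 1: at line 8 remove [ebb] add [folkc,epcsc] -> 14 lines: fijii bphv uikjm xmc vwcz rah lmkpk trye tzeje folkc epcsc xgnc blwd ktgb
Hunk 2: at line 8 remove [tzeje,folkc,epcsc] add [depoj,wqaa,htsl] -> 14 lines: fijii bphv uikjm xmc vwcz rah lmkpk trye depoj wqaa htsl xgnc blwd ktgb
Hunk 3: at line 8 remove [wqaa,htsl] add [wofm,wfw,bnx] -> 15 lines: fijii bphv uikjm xmc vwcz rah lmkpk trye depoj wofm wfw bnx xgnc blwd ktgb
Hunk 4: at line 7 remove [depoj,wofm] add [wkvv] -> 14 lines: fijii bphv uikjm xmc vwcz rah lmkpk trye wkvv wfw bnx xgnc blwd ktgb
Hunk 5: at line 10 remove [bnx] add [igoq] -> 14 lines: fijii bphv uikjm xmc vwcz rah lmkpk trye wkvv wfw igoq xgnc blwd ktgb
Hunk 6: at line 9 remove [igoq] add [fuvjz,gxtf,zxg] -> 16 lines: fijii bphv uikjm xmc vwcz rah lmkpk trye wkvv wfw fuvjz gxtf zxg xgnc blwd ktgb
Final line 2: bphv

Answer: bphv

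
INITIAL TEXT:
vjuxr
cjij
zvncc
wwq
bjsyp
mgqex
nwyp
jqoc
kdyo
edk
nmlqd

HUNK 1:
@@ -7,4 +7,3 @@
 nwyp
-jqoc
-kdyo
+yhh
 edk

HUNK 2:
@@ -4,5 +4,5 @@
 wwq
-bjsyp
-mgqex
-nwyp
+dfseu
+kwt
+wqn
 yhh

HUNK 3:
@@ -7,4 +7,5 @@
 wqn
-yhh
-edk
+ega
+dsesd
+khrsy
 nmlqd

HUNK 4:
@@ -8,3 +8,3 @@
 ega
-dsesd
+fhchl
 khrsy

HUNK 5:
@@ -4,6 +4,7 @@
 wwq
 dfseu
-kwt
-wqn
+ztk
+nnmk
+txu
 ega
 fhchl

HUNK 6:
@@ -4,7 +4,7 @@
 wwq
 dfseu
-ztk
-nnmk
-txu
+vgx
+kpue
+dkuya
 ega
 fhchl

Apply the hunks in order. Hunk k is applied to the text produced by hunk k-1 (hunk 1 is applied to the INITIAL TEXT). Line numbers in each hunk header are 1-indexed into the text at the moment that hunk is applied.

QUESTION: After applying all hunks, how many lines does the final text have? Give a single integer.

Hunk 1: at line 7 remove [jqoc,kdyo] add [yhh] -> 10 lines: vjuxr cjij zvncc wwq bjsyp mgqex nwyp yhh edk nmlqd
Hunk 2: at line 4 remove [bjsyp,mgqex,nwyp] add [dfseu,kwt,wqn] -> 10 lines: vjuxr cjij zvncc wwq dfseu kwt wqn yhh edk nmlqd
Hunk 3: at line 7 remove [yhh,edk] add [ega,dsesd,khrsy] -> 11 lines: vjuxr cjij zvncc wwq dfseu kwt wqn ega dsesd khrsy nmlqd
Hunk 4: at line 8 remove [dsesd] add [fhchl] -> 11 lines: vjuxr cjij zvncc wwq dfseu kwt wqn ega fhchl khrsy nmlqd
Hunk 5: at line 4 remove [kwt,wqn] add [ztk,nnmk,txu] -> 12 lines: vjuxr cjij zvncc wwq dfseu ztk nnmk txu ega fhchl khrsy nmlqd
Hunk 6: at line 4 remove [ztk,nnmk,txu] add [vgx,kpue,dkuya] -> 12 lines: vjuxr cjij zvncc wwq dfseu vgx kpue dkuya ega fhchl khrsy nmlqd
Final line count: 12

Answer: 12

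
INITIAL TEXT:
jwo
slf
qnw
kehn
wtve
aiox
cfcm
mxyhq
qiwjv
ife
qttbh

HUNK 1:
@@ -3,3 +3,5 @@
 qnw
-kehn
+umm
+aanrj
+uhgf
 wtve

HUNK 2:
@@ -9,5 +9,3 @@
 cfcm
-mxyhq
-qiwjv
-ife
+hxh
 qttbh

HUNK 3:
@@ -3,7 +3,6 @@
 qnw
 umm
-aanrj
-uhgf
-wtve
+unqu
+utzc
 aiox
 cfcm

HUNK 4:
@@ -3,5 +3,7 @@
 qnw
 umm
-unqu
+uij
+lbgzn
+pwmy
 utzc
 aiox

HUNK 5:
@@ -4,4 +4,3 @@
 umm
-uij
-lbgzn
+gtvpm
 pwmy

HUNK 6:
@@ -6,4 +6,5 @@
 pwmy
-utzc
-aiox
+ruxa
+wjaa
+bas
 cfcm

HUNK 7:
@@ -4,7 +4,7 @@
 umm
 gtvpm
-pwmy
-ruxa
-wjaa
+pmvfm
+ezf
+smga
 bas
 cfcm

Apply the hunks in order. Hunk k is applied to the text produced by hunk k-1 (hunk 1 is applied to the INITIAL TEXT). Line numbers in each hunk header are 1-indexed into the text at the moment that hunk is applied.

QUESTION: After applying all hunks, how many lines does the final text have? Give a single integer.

Answer: 12

Derivation:
Hunk 1: at line 3 remove [kehn] add [umm,aanrj,uhgf] -> 13 lines: jwo slf qnw umm aanrj uhgf wtve aiox cfcm mxyhq qiwjv ife qttbh
Hunk 2: at line 9 remove [mxyhq,qiwjv,ife] add [hxh] -> 11 lines: jwo slf qnw umm aanrj uhgf wtve aiox cfcm hxh qttbh
Hunk 3: at line 3 remove [aanrj,uhgf,wtve] add [unqu,utzc] -> 10 lines: jwo slf qnw umm unqu utzc aiox cfcm hxh qttbh
Hunk 4: at line 3 remove [unqu] add [uij,lbgzn,pwmy] -> 12 lines: jwo slf qnw umm uij lbgzn pwmy utzc aiox cfcm hxh qttbh
Hunk 5: at line 4 remove [uij,lbgzn] add [gtvpm] -> 11 lines: jwo slf qnw umm gtvpm pwmy utzc aiox cfcm hxh qttbh
Hunk 6: at line 6 remove [utzc,aiox] add [ruxa,wjaa,bas] -> 12 lines: jwo slf qnw umm gtvpm pwmy ruxa wjaa bas cfcm hxh qttbh
Hunk 7: at line 4 remove [pwmy,ruxa,wjaa] add [pmvfm,ezf,smga] -> 12 lines: jwo slf qnw umm gtvpm pmvfm ezf smga bas cfcm hxh qttbh
Final line count: 12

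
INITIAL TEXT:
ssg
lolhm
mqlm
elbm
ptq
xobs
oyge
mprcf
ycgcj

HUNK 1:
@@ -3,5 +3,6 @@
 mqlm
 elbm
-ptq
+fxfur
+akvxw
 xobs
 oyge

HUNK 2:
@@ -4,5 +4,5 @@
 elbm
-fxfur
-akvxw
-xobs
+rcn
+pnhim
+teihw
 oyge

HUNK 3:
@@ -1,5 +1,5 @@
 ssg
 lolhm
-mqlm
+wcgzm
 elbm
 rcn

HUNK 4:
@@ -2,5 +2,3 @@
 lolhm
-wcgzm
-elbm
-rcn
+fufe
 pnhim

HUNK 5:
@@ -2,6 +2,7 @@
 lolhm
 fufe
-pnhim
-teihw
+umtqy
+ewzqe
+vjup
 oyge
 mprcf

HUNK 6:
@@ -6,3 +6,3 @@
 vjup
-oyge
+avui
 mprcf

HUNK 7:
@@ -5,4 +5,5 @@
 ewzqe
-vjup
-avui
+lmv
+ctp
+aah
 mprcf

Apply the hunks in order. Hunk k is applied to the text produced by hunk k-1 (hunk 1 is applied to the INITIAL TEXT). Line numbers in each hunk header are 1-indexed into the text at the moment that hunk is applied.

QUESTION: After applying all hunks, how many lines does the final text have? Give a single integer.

Answer: 10

Derivation:
Hunk 1: at line 3 remove [ptq] add [fxfur,akvxw] -> 10 lines: ssg lolhm mqlm elbm fxfur akvxw xobs oyge mprcf ycgcj
Hunk 2: at line 4 remove [fxfur,akvxw,xobs] add [rcn,pnhim,teihw] -> 10 lines: ssg lolhm mqlm elbm rcn pnhim teihw oyge mprcf ycgcj
Hunk 3: at line 1 remove [mqlm] add [wcgzm] -> 10 lines: ssg lolhm wcgzm elbm rcn pnhim teihw oyge mprcf ycgcj
Hunk 4: at line 2 remove [wcgzm,elbm,rcn] add [fufe] -> 8 lines: ssg lolhm fufe pnhim teihw oyge mprcf ycgcj
Hunk 5: at line 2 remove [pnhim,teihw] add [umtqy,ewzqe,vjup] -> 9 lines: ssg lolhm fufe umtqy ewzqe vjup oyge mprcf ycgcj
Hunk 6: at line 6 remove [oyge] add [avui] -> 9 lines: ssg lolhm fufe umtqy ewzqe vjup avui mprcf ycgcj
Hunk 7: at line 5 remove [vjup,avui] add [lmv,ctp,aah] -> 10 lines: ssg lolhm fufe umtqy ewzqe lmv ctp aah mprcf ycgcj
Final line count: 10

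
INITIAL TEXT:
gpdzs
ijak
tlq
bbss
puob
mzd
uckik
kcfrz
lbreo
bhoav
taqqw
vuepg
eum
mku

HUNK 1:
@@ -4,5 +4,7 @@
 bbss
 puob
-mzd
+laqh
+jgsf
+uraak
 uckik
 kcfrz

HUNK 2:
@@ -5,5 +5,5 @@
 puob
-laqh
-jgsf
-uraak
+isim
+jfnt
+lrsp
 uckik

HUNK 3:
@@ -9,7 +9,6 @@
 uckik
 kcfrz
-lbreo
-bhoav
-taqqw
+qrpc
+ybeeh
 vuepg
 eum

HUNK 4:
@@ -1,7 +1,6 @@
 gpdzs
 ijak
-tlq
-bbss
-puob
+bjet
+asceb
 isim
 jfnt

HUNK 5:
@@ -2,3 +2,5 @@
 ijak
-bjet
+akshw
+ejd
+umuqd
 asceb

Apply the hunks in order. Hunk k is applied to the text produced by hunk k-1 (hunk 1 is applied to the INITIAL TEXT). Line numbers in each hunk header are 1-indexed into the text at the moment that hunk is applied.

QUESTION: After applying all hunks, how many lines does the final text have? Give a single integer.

Hunk 1: at line 4 remove [mzd] add [laqh,jgsf,uraak] -> 16 lines: gpdzs ijak tlq bbss puob laqh jgsf uraak uckik kcfrz lbreo bhoav taqqw vuepg eum mku
Hunk 2: at line 5 remove [laqh,jgsf,uraak] add [isim,jfnt,lrsp] -> 16 lines: gpdzs ijak tlq bbss puob isim jfnt lrsp uckik kcfrz lbreo bhoav taqqw vuepg eum mku
Hunk 3: at line 9 remove [lbreo,bhoav,taqqw] add [qrpc,ybeeh] -> 15 lines: gpdzs ijak tlq bbss puob isim jfnt lrsp uckik kcfrz qrpc ybeeh vuepg eum mku
Hunk 4: at line 1 remove [tlq,bbss,puob] add [bjet,asceb] -> 14 lines: gpdzs ijak bjet asceb isim jfnt lrsp uckik kcfrz qrpc ybeeh vuepg eum mku
Hunk 5: at line 2 remove [bjet] add [akshw,ejd,umuqd] -> 16 lines: gpdzs ijak akshw ejd umuqd asceb isim jfnt lrsp uckik kcfrz qrpc ybeeh vuepg eum mku
Final line count: 16

Answer: 16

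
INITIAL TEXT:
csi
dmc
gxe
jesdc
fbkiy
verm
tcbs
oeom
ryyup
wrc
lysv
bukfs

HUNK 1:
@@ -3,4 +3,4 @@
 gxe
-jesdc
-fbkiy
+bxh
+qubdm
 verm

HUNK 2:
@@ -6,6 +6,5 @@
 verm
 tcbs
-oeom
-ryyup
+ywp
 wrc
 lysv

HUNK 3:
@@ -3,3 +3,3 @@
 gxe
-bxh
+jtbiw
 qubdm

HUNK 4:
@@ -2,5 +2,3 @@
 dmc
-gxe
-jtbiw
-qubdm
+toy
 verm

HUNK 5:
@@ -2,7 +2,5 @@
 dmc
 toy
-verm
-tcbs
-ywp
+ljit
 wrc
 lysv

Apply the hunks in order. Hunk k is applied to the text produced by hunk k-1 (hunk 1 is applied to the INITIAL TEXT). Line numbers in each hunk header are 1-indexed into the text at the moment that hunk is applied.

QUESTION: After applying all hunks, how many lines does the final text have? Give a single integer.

Hunk 1: at line 3 remove [jesdc,fbkiy] add [bxh,qubdm] -> 12 lines: csi dmc gxe bxh qubdm verm tcbs oeom ryyup wrc lysv bukfs
Hunk 2: at line 6 remove [oeom,ryyup] add [ywp] -> 11 lines: csi dmc gxe bxh qubdm verm tcbs ywp wrc lysv bukfs
Hunk 3: at line 3 remove [bxh] add [jtbiw] -> 11 lines: csi dmc gxe jtbiw qubdm verm tcbs ywp wrc lysv bukfs
Hunk 4: at line 2 remove [gxe,jtbiw,qubdm] add [toy] -> 9 lines: csi dmc toy verm tcbs ywp wrc lysv bukfs
Hunk 5: at line 2 remove [verm,tcbs,ywp] add [ljit] -> 7 lines: csi dmc toy ljit wrc lysv bukfs
Final line count: 7

Answer: 7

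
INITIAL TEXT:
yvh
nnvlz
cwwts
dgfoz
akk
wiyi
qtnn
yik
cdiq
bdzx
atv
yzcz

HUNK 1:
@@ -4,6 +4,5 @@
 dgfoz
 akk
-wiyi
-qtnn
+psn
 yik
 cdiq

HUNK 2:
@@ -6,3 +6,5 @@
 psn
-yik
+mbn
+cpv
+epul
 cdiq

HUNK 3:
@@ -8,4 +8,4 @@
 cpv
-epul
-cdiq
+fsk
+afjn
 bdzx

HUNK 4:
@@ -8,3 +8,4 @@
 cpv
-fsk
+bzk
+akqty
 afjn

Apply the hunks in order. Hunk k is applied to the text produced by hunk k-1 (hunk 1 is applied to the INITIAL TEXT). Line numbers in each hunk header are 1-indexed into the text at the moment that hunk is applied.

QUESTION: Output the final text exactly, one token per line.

Hunk 1: at line 4 remove [wiyi,qtnn] add [psn] -> 11 lines: yvh nnvlz cwwts dgfoz akk psn yik cdiq bdzx atv yzcz
Hunk 2: at line 6 remove [yik] add [mbn,cpv,epul] -> 13 lines: yvh nnvlz cwwts dgfoz akk psn mbn cpv epul cdiq bdzx atv yzcz
Hunk 3: at line 8 remove [epul,cdiq] add [fsk,afjn] -> 13 lines: yvh nnvlz cwwts dgfoz akk psn mbn cpv fsk afjn bdzx atv yzcz
Hunk 4: at line 8 remove [fsk] add [bzk,akqty] -> 14 lines: yvh nnvlz cwwts dgfoz akk psn mbn cpv bzk akqty afjn bdzx atv yzcz

Answer: yvh
nnvlz
cwwts
dgfoz
akk
psn
mbn
cpv
bzk
akqty
afjn
bdzx
atv
yzcz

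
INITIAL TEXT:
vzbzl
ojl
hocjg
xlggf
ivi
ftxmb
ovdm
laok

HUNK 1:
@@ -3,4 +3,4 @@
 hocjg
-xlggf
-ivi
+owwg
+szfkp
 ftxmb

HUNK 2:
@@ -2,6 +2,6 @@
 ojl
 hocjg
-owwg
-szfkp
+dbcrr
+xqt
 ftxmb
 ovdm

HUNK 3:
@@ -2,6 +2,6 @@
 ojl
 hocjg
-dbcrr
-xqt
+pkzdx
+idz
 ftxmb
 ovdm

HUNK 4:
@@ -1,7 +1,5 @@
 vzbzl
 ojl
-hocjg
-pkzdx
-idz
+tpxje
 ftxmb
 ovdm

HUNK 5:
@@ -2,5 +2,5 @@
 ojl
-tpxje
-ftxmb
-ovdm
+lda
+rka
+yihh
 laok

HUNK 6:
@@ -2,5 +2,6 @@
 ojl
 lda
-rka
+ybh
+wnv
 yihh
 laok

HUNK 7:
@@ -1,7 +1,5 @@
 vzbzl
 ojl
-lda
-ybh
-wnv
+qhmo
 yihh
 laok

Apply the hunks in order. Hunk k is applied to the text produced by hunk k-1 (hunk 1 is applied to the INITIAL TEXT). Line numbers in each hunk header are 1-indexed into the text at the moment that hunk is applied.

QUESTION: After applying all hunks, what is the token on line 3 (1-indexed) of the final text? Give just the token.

Answer: qhmo

Derivation:
Hunk 1: at line 3 remove [xlggf,ivi] add [owwg,szfkp] -> 8 lines: vzbzl ojl hocjg owwg szfkp ftxmb ovdm laok
Hunk 2: at line 2 remove [owwg,szfkp] add [dbcrr,xqt] -> 8 lines: vzbzl ojl hocjg dbcrr xqt ftxmb ovdm laok
Hunk 3: at line 2 remove [dbcrr,xqt] add [pkzdx,idz] -> 8 lines: vzbzl ojl hocjg pkzdx idz ftxmb ovdm laok
Hunk 4: at line 1 remove [hocjg,pkzdx,idz] add [tpxje] -> 6 lines: vzbzl ojl tpxje ftxmb ovdm laok
Hunk 5: at line 2 remove [tpxje,ftxmb,ovdm] add [lda,rka,yihh] -> 6 lines: vzbzl ojl lda rka yihh laok
Hunk 6: at line 2 remove [rka] add [ybh,wnv] -> 7 lines: vzbzl ojl lda ybh wnv yihh laok
Hunk 7: at line 1 remove [lda,ybh,wnv] add [qhmo] -> 5 lines: vzbzl ojl qhmo yihh laok
Final line 3: qhmo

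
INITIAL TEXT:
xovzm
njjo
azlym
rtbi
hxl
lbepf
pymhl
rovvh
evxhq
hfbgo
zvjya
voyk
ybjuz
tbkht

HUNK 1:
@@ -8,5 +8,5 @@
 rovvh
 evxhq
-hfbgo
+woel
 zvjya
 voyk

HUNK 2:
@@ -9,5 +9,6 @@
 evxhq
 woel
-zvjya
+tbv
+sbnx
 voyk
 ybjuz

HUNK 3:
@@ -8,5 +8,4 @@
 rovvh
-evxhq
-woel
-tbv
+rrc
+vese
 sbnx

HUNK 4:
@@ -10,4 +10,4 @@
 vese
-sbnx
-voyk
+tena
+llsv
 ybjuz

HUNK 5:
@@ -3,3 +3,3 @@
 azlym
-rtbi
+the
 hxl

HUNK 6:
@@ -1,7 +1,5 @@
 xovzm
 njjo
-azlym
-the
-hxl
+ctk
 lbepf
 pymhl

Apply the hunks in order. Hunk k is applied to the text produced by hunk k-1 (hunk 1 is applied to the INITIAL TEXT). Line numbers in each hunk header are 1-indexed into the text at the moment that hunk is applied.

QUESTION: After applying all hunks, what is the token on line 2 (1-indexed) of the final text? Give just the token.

Answer: njjo

Derivation:
Hunk 1: at line 8 remove [hfbgo] add [woel] -> 14 lines: xovzm njjo azlym rtbi hxl lbepf pymhl rovvh evxhq woel zvjya voyk ybjuz tbkht
Hunk 2: at line 9 remove [zvjya] add [tbv,sbnx] -> 15 lines: xovzm njjo azlym rtbi hxl lbepf pymhl rovvh evxhq woel tbv sbnx voyk ybjuz tbkht
Hunk 3: at line 8 remove [evxhq,woel,tbv] add [rrc,vese] -> 14 lines: xovzm njjo azlym rtbi hxl lbepf pymhl rovvh rrc vese sbnx voyk ybjuz tbkht
Hunk 4: at line 10 remove [sbnx,voyk] add [tena,llsv] -> 14 lines: xovzm njjo azlym rtbi hxl lbepf pymhl rovvh rrc vese tena llsv ybjuz tbkht
Hunk 5: at line 3 remove [rtbi] add [the] -> 14 lines: xovzm njjo azlym the hxl lbepf pymhl rovvh rrc vese tena llsv ybjuz tbkht
Hunk 6: at line 1 remove [azlym,the,hxl] add [ctk] -> 12 lines: xovzm njjo ctk lbepf pymhl rovvh rrc vese tena llsv ybjuz tbkht
Final line 2: njjo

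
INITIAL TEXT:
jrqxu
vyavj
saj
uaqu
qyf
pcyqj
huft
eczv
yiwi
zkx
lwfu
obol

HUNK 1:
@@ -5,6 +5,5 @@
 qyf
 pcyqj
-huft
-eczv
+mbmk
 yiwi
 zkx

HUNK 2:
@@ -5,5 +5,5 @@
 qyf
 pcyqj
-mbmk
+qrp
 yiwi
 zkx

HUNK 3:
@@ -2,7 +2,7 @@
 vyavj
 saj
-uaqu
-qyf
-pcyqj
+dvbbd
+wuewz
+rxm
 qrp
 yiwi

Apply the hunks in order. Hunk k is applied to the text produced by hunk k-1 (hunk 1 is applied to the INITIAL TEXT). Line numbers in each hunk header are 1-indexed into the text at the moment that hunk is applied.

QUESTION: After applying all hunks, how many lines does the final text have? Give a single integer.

Answer: 11

Derivation:
Hunk 1: at line 5 remove [huft,eczv] add [mbmk] -> 11 lines: jrqxu vyavj saj uaqu qyf pcyqj mbmk yiwi zkx lwfu obol
Hunk 2: at line 5 remove [mbmk] add [qrp] -> 11 lines: jrqxu vyavj saj uaqu qyf pcyqj qrp yiwi zkx lwfu obol
Hunk 3: at line 2 remove [uaqu,qyf,pcyqj] add [dvbbd,wuewz,rxm] -> 11 lines: jrqxu vyavj saj dvbbd wuewz rxm qrp yiwi zkx lwfu obol
Final line count: 11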